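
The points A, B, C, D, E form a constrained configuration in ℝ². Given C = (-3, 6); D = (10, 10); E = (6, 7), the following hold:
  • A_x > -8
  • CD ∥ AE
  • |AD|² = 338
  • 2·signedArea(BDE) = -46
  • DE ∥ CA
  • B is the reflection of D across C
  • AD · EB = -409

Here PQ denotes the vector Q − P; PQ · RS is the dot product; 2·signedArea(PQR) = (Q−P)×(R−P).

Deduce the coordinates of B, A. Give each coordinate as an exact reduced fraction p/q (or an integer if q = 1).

A = (-7, 3)
B = (-16, 2)

1. B_x = -16  [B is the reflection of D across C]
2. B_y = 2  [B is the reflection of D across C]
   → B = (-16, 2)
3. A_x = -7  [CD ∥ AE ∩ DE ∥ CA]
4. A_y = 3  [CD ∥ AE ∩ DE ∥ CA]
   → A = (-7, 3)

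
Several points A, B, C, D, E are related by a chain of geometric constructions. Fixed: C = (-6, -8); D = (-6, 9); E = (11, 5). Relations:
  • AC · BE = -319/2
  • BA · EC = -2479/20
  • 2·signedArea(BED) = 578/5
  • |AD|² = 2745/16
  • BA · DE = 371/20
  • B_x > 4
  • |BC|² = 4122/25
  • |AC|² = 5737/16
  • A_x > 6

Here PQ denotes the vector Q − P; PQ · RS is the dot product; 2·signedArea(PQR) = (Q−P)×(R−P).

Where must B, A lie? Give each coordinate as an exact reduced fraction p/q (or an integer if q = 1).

A = (27/4, 6)
B = (21/5, -1/5)

1. B_x = 21/5  [line -4·x + -17·y + 67/5 = 0 ∩ |BC|² = 4122/25]
2. B_y = -1/5  [line -4·x + -17·y + 67/5 = 0 ∩ |BC|² = 4122/25]
   → B = (21/5, -1/5)
3. A_x = 27/4  [BA · DE = 371/20 ∩ AC · BE = -319/2]
4. A_y = 6  [BA · DE = 371/20 ∩ AC · BE = -319/2]
   → A = (27/4, 6)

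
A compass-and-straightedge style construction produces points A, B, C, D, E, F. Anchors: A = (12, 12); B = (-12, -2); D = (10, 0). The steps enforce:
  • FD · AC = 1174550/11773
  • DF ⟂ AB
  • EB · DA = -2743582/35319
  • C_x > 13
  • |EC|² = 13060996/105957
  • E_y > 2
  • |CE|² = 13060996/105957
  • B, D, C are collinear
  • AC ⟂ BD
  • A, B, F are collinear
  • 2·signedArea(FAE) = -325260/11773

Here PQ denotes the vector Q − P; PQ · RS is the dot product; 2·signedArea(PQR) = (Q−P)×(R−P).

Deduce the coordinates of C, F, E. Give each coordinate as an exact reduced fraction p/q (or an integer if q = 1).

C = (797/61, 17/61)
E = (74765/35319, 24965/11773)
F = (1020/193, 1560/193)

1. C_x = 797/61  [B, D, C are collinear ∩ AC ⟂ BD]
2. C_y = 17/61  [B, D, C are collinear ∩ AC ⟂ BD]
   → C = (797/61, 17/61)
3. F_x = 1020/193  [A, B, F are collinear ∩ DF ⟂ AB]
4. F_y = 1560/193  [A, B, F are collinear ∩ DF ⟂ AB]
   → F = (1020/193, 1560/193)
5. E_x = 74765/35319  [EB · DA = -2743582/35319 ∩ 2·signedArea(FAE) = -325260/11773]
6. E_y = 24965/11773  [EB · DA = -2743582/35319 ∩ 2·signedArea(FAE) = -325260/11773]
   → E = (74765/35319, 24965/11773)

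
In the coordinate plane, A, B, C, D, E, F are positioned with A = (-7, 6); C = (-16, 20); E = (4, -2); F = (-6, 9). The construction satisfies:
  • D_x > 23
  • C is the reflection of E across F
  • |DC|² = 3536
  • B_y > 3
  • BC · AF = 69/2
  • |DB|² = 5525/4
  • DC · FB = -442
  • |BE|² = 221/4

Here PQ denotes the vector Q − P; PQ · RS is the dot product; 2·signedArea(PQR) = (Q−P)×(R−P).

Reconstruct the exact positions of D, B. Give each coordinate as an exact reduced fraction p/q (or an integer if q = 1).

B = (-1, 7/2)
D = (24, -24)

1. B_x = -1  [line -1·x + -3·y + 19/2 = 0 ∩ |BE|² = 221/4]
2. B_y = 7/2  [line -1·x + -3·y + 19/2 = 0 ∩ |BE|² = 221/4]
   → B = (-1, 7/2)
3. D_x = 24  [line -5·x + 11/2·y + 252 = 0 ∩ |DB|² = 5525/4]
4. D_y = -24  [line -5·x + 11/2·y + 252 = 0 ∩ |DB|² = 5525/4]
   → D = (24, -24)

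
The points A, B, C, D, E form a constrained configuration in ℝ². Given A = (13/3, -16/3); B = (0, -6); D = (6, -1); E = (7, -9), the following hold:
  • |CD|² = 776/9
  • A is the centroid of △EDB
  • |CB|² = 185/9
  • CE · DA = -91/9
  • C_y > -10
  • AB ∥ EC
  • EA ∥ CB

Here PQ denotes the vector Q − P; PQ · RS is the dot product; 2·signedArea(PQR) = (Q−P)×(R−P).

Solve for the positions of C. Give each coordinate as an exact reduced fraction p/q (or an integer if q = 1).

1. C_x = 8/3  [EA ∥ CB ∩ AB ∥ EC]
2. C_y = -29/3  [EA ∥ CB ∩ AB ∥ EC]
   → C = (8/3, -29/3)

C = (8/3, -29/3)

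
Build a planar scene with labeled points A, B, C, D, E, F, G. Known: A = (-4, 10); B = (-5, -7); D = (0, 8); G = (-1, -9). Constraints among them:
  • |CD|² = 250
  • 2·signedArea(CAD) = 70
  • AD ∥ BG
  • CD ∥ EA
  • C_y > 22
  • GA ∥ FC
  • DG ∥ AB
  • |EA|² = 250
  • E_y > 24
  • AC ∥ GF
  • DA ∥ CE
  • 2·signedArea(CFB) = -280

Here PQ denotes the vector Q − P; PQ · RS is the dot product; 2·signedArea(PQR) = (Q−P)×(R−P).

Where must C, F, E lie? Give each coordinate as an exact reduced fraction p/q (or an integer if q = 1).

C = (5, 23)
E = (1, 25)
F = (8, 4)

1. C_x = 5  [line 2·x + 4·y + -102 = 0 ∩ |CD|² = 250]
2. C_y = 23  [line 2·x + 4·y + -102 = 0 ∩ |CD|² = 250]
   → C = (5, 23)
3. F_x = 8  [GA ∥ FC ∩ AC ∥ GF]
4. F_y = 4  [GA ∥ FC ∩ AC ∥ GF]
   → F = (8, 4)
5. E_x = 1  [CD ∥ EA ∩ DA ∥ CE]
6. E_y = 25  [CD ∥ EA ∩ DA ∥ CE]
   → E = (1, 25)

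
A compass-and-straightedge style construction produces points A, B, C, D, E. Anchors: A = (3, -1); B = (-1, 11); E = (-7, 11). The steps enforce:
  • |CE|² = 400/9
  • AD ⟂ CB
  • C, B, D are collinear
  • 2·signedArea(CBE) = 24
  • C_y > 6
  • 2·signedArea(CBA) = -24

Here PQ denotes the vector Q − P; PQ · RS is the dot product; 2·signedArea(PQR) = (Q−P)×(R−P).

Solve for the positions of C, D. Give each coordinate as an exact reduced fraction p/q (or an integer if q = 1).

C = (-5/3, 7)
D = (-105/37, -1/37)

1. C_x = -5/3  [2·signedArea(CBA) = -24 ∩ 2·signedArea(CBE) = 24]
2. C_y = 7  [2·signedArea(CBA) = -24 ∩ 2·signedArea(CBE) = 24]
   → C = (-5/3, 7)
3. D_x = -105/37  [C, B, D are collinear ∩ AD ⟂ CB]
4. D_y = -1/37  [C, B, D are collinear ∩ AD ⟂ CB]
   → D = (-105/37, -1/37)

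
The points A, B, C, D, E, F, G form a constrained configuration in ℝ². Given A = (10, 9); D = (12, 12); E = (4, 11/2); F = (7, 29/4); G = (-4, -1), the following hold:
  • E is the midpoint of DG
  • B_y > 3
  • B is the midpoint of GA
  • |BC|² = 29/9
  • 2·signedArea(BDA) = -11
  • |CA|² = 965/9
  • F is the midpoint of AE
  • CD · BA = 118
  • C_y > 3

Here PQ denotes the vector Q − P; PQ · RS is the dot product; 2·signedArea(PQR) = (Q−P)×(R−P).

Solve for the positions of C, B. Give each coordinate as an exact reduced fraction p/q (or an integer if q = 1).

B = (3, 4)
C = (4/3, 10/3)

1. B_x = 3  [B is the midpoint of GA]
2. B_y = 4  [B is the midpoint of GA]
   → B = (3, 4)
3. C_x = 4/3  [line -7·x + -5·y + 26 = 0 ∩ |CA|² = 965/9]
4. C_y = 10/3  [line -7·x + -5·y + 26 = 0 ∩ |CA|² = 965/9]
   → C = (4/3, 10/3)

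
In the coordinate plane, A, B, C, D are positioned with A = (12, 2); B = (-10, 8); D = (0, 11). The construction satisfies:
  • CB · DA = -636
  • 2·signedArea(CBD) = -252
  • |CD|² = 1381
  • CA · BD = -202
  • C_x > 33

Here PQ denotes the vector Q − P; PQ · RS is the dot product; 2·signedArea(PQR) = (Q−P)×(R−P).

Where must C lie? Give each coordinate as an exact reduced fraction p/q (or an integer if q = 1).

C = (34, -4)

1. C_x = 34  [CA · BD = -202 ∩ 2·signedArea(CBD) = -252]
2. C_y = -4  [CA · BD = -202 ∩ 2·signedArea(CBD) = -252]
   → C = (34, -4)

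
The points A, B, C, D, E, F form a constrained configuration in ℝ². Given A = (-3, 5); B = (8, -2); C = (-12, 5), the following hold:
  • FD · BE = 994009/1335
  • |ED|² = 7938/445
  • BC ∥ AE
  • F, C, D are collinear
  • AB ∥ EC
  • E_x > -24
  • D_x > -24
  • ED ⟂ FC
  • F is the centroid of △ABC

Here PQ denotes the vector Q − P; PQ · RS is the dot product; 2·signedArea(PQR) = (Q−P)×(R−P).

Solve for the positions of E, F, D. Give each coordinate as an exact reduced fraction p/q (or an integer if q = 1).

1. E_x = -23  [AB ∥ EC ∩ BC ∥ AE]
2. E_y = 12  [AB ∥ EC ∩ BC ∥ AE]
   → E = (-23, 12)
3. F_x = -7/3  [F is the centroid of △ABC]
4. F_y = 8/3  [F is the centroid of △ABC]
   → F = (-7/3, 8/3)
5. D_x = -10676/445  [F, C, D are collinear ∩ ED ⟂ FC]
6. D_y = 3513/445  [F, C, D are collinear ∩ ED ⟂ FC]
   → D = (-10676/445, 3513/445)

D = (-10676/445, 3513/445)
E = (-23, 12)
F = (-7/3, 8/3)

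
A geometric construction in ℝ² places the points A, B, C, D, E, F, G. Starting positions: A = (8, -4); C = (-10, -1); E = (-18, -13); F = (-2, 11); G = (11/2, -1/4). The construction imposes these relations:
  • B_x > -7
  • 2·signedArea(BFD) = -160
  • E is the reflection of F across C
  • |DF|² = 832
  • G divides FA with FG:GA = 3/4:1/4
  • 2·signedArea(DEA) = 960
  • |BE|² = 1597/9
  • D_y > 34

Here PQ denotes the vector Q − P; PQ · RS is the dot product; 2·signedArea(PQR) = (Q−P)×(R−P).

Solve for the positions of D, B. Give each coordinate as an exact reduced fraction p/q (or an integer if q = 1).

B = (-20/3, -6)
D = (14, 35)

1. D_x = 14  [line -9·x + 26·y + -784 = 0 ∩ |DF|² = 832]
2. D_y = 35  [line -9·x + 26·y + -784 = 0 ∩ |DF|² = 832]
   → D = (14, 35)
3. B_x = -20/3  [line -24·x + 16·y + -64 = 0 ∩ |BE|² = 1597/9]
4. B_y = -6  [line -24·x + 16·y + -64 = 0 ∩ |BE|² = 1597/9]
   → B = (-20/3, -6)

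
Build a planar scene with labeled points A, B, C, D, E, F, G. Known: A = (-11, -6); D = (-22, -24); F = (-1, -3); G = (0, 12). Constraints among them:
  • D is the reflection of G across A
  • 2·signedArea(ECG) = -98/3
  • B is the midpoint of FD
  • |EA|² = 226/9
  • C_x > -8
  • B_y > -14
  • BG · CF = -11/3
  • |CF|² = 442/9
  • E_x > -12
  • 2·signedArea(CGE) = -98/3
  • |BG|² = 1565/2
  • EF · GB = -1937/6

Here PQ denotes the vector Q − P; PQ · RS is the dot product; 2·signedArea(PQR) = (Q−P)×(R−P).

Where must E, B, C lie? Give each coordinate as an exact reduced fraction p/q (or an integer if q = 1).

B = (-23/2, -27/2)
C = (-22/3, 0)
E = (-34/3, -11)

1. B_x = -23/2  [B is the midpoint of FD]
2. B_y = -27/2  [B is the midpoint of FD]
   → B = (-23/2, -27/2)
3. E_x = -34/3  [line 23/2·x + 51/2·y + 2465/6 = 0 ∩ |EA|² = 226/9]
4. E_y = -11  [line 23/2·x + 51/2·y + 2465/6 = 0 ∩ |EA|² = 226/9]
   → E = (-34/3, -11)
5. C_x = -22/3  [2·signedArea(CGE) = -98/3 ∩ BG · CF = -11/3]
6. C_y = 0  [2·signedArea(CGE) = -98/3 ∩ BG · CF = -11/3]
   → C = (-22/3, 0)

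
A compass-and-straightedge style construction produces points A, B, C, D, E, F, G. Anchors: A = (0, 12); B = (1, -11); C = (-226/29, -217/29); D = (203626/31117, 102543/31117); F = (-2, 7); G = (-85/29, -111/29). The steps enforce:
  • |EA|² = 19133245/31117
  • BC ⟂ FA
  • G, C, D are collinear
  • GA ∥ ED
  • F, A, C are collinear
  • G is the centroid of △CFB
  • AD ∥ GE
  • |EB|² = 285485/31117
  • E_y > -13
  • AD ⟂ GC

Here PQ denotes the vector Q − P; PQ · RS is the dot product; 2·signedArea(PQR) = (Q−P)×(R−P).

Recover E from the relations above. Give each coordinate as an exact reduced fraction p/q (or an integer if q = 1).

E = (112421/31117, -389964/31117)

1. E_x = 112421/31117  [GA ∥ ED ∩ AD ∥ GE]
2. E_y = -389964/31117  [GA ∥ ED ∩ AD ∥ GE]
   → E = (112421/31117, -389964/31117)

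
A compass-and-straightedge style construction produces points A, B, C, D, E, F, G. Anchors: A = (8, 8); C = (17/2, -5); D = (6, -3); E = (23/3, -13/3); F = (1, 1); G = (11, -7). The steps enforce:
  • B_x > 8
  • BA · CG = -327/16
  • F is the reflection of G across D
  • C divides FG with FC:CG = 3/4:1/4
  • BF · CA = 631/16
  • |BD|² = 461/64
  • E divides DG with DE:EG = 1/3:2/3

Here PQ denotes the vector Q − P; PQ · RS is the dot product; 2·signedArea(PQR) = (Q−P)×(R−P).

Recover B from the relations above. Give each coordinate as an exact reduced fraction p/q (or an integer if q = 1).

1. B_x = 67/8  [BA · CG = -327/16 ∩ BF · CA = 631/16]
2. B_y = -7/4  [BA · CG = -327/16 ∩ BF · CA = 631/16]
   → B = (67/8, -7/4)

B = (67/8, -7/4)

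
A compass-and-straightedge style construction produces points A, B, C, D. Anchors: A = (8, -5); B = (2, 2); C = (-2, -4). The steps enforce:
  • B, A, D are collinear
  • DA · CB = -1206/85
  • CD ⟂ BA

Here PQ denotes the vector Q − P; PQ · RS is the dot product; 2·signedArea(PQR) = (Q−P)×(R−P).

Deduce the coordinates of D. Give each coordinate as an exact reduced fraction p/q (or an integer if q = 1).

D = (278/85, 44/85)

1. D_x = 278/85  [B, A, D are collinear ∩ CD ⟂ BA]
2. D_y = 44/85  [B, A, D are collinear ∩ CD ⟂ BA]
   → D = (278/85, 44/85)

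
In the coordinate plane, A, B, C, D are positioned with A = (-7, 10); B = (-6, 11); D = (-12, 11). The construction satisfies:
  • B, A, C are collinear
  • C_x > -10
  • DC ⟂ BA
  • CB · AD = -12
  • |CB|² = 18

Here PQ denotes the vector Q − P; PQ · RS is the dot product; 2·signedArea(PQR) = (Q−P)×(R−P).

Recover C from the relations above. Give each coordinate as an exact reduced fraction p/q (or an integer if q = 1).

1. C_x = -9  [B, A, C are collinear ∩ DC ⟂ BA]
2. C_y = 8  [B, A, C are collinear ∩ DC ⟂ BA]
   → C = (-9, 8)

C = (-9, 8)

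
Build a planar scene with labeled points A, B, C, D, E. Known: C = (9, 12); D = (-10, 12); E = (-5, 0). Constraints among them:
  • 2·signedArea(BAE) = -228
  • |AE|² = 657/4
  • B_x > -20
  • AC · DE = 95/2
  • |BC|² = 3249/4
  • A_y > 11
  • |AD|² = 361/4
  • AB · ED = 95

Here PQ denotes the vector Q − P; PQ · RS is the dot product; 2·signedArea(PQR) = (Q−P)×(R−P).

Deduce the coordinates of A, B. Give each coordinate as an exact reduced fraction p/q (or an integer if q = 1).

A = (-1/2, 12)
B = (-39/2, 12)

1. A_x = -1/2  [line -5·x + 12·y + -293/2 = 0 ∩ |AD|² = 361/4]
2. A_y = 12  [line -5·x + 12·y + -293/2 = 0 ∩ |AD|² = 361/4]
   → A = (-1/2, 12)
3. B_x = -39/2  [2·signedArea(BAE) = -228 ∩ AB · ED = 95]
4. B_y = 12  [2·signedArea(BAE) = -228 ∩ AB · ED = 95]
   → B = (-39/2, 12)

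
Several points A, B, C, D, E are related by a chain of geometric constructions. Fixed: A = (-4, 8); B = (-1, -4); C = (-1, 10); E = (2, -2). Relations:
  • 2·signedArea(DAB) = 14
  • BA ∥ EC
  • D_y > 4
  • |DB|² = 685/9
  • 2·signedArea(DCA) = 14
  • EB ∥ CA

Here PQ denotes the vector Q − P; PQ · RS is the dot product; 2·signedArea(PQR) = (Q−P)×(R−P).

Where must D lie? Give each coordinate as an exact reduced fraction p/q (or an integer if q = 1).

1. D_x = -2  [2·signedArea(DCA) = 14 ∩ 2·signedArea(DAB) = 14]
2. D_y = 14/3  [2·signedArea(DCA) = 14 ∩ 2·signedArea(DAB) = 14]
   → D = (-2, 14/3)

D = (-2, 14/3)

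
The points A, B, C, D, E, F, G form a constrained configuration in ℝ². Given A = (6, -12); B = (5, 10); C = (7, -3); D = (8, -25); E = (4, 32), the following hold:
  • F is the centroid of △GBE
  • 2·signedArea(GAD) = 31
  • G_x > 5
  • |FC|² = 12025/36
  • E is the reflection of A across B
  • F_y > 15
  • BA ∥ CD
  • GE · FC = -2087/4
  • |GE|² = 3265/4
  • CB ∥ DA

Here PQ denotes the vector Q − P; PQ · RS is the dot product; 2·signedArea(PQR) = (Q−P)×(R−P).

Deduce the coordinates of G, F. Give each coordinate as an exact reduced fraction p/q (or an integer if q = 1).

F = (5, 91/6)
G = (6, 7/2)

1. G_x = 6  [line 13·x + 2·y + -85 = 0 ∩ |GE|² = 3265/4]
2. G_y = 7/2  [line 13·x + 2·y + -85 = 0 ∩ |GE|² = 3265/4]
   → G = (6, 7/2)
3. F_x = 5  [F is the centroid of △GBE]
4. F_y = 91/6  [F is the centroid of △GBE]
   → F = (5, 91/6)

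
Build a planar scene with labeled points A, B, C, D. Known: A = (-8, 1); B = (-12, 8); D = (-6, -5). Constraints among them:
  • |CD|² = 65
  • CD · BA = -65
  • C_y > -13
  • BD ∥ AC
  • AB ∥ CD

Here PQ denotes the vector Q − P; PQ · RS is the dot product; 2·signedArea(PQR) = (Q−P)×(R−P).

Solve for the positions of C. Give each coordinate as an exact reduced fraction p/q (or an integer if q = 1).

C = (-2, -12)

1. C_x = -2  [AB ∥ CD ∩ BD ∥ AC]
2. C_y = -12  [AB ∥ CD ∩ BD ∥ AC]
   → C = (-2, -12)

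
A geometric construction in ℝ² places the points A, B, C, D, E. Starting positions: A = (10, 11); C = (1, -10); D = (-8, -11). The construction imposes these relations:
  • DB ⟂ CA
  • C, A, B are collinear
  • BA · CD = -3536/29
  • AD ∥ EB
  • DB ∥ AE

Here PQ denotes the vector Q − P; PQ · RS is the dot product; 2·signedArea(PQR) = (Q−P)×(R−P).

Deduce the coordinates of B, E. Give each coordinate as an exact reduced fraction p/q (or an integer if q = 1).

1. B_x = -22/29  [C, A, B are collinear ∩ DB ⟂ CA]
2. B_y = -409/29  [C, A, B are collinear ∩ DB ⟂ CA]
   → B = (-22/29, -409/29)
3. E_x = 500/29  [AD ∥ EB ∩ DB ∥ AE]
4. E_y = 229/29  [AD ∥ EB ∩ DB ∥ AE]
   → E = (500/29, 229/29)

B = (-22/29, -409/29)
E = (500/29, 229/29)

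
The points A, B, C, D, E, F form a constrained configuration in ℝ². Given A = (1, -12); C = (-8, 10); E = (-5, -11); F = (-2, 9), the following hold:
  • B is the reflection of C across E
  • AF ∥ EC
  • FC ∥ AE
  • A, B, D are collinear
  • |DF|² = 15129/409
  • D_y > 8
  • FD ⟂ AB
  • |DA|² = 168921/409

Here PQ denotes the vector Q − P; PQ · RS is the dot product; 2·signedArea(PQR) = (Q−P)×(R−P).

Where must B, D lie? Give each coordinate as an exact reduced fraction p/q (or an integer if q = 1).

B = (-2, -32)
D = (1642/409, 3312/409)

1. B_x = -2  [B is the reflection of C across E]
2. B_y = -32  [B is the reflection of C across E]
   → B = (-2, -32)
3. D_x = 1642/409  [A, B, D are collinear ∩ FD ⟂ AB]
4. D_y = 3312/409  [A, B, D are collinear ∩ FD ⟂ AB]
   → D = (1642/409, 3312/409)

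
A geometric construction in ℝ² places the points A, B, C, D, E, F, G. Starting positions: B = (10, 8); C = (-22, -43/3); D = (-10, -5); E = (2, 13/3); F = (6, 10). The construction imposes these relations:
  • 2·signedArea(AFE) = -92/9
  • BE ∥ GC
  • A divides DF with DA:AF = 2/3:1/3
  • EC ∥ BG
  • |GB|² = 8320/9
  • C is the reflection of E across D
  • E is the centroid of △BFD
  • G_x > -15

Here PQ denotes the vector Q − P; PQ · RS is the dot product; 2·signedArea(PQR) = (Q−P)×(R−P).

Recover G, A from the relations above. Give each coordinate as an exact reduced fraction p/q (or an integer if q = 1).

1. G_x = -14  [BE ∥ GC ∩ EC ∥ BG]
2. G_y = -32/3  [BE ∥ GC ∩ EC ∥ BG]
   → G = (-14, -32/3)
3. A_x = 2/3  [A divides DF with DA:AF = 2/3:1/3]
4. A_y = 5  [A divides DF with DA:AF = 2/3:1/3]
   → A = (2/3, 5)

A = (2/3, 5)
G = (-14, -32/3)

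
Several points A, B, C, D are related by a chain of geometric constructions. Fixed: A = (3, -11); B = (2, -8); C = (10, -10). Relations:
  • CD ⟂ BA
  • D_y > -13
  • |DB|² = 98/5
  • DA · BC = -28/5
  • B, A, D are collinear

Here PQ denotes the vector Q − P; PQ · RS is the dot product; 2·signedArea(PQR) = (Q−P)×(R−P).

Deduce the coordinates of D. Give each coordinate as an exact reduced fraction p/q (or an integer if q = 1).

1. D_x = 17/5  [B, A, D are collinear ∩ CD ⟂ BA]
2. D_y = -61/5  [B, A, D are collinear ∩ CD ⟂ BA]
   → D = (17/5, -61/5)

D = (17/5, -61/5)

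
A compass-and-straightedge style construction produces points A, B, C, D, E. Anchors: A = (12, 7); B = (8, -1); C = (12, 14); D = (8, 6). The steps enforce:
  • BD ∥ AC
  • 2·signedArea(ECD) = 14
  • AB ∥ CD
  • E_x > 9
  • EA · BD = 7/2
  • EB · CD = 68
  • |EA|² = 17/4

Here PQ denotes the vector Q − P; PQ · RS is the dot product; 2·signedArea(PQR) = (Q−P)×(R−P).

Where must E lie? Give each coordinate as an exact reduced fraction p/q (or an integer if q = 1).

E = (10, 13/2)

1. E_x = 10  [EA · BD = 7/2 ∩ 2·signedArea(ECD) = 14]
2. E_y = 13/2  [EA · BD = 7/2 ∩ 2·signedArea(ECD) = 14]
   → E = (10, 13/2)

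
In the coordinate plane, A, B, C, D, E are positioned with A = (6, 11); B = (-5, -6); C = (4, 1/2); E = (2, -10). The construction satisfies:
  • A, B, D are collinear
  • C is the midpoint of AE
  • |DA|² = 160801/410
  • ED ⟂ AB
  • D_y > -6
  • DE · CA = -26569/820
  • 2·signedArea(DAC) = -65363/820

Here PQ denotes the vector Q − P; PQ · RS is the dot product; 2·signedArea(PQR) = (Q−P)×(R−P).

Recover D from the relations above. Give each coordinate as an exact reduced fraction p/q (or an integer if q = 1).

D = (-1951/410, -2307/410)

1. D_x = -1951/410  [A, B, D are collinear ∩ ED ⟂ AB]
2. D_y = -2307/410  [A, B, D are collinear ∩ ED ⟂ AB]
   → D = (-1951/410, -2307/410)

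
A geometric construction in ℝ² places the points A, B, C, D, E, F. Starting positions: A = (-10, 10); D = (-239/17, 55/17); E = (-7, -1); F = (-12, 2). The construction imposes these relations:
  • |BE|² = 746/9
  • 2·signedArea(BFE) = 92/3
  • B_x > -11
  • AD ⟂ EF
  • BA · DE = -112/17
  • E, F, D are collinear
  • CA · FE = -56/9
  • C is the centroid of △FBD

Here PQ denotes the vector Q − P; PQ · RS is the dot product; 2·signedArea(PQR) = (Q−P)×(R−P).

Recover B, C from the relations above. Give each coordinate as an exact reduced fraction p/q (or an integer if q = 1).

1. B_x = -32/3  [2·signedArea(BFE) = 92/3 ∩ BA · DE = -112/17]
2. B_y = 22/3  [2·signedArea(BFE) = 92/3 ∩ BA · DE = -112/17]
   → B = (-32/3, 22/3)
3. C_x = -1873/153  [C is the centroid of △FBD]
4. C_y = 641/153  [C is the centroid of △FBD]
   → C = (-1873/153, 641/153)

B = (-32/3, 22/3)
C = (-1873/153, 641/153)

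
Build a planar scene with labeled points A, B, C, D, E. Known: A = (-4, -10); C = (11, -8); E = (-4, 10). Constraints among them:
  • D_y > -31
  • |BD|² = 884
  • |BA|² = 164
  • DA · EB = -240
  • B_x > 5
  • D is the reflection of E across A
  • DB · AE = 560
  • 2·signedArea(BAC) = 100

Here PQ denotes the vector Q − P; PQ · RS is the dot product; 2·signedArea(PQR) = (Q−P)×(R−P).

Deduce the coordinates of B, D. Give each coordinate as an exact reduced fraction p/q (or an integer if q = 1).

1. B_x = 6  [line -2·x + 15·y + 42 = 0 ∩ |BA|² = 164]
2. B_y = -2  [line -2·x + 15·y + 42 = 0 ∩ |BA|² = 164]
   → B = (6, -2)
3. D_x = -4  [D is the reflection of E across A]
4. D_y = -30  [D is the reflection of E across A]
   → D = (-4, -30)

B = (6, -2)
D = (-4, -30)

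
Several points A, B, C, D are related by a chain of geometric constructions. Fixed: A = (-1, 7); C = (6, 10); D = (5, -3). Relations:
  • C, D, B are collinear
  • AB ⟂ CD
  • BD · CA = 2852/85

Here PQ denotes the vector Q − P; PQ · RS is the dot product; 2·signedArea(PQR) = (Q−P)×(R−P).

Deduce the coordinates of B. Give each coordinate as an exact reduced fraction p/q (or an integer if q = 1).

1. B_x = 487/85  [C, D, B are collinear ∩ AB ⟂ CD]
2. B_y = 551/85  [C, D, B are collinear ∩ AB ⟂ CD]
   → B = (487/85, 551/85)

B = (487/85, 551/85)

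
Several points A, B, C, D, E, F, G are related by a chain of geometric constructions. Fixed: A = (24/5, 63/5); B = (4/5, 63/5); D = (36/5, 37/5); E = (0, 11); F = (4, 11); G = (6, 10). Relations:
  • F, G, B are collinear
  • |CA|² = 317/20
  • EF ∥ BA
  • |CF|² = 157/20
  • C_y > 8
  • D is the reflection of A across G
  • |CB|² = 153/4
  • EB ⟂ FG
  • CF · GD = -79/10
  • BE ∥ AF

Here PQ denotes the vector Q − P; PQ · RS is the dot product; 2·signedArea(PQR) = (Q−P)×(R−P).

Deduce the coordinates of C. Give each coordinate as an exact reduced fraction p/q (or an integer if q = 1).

1. C_x = 28/5  [line -6/5·x + 13/5·y + -159/10 = 0 ∩ |CB|² = 153/4]
2. C_y = 87/10  [line -6/5·x + 13/5·y + -159/10 = 0 ∩ |CB|² = 153/4]
   → C = (28/5, 87/10)

C = (28/5, 87/10)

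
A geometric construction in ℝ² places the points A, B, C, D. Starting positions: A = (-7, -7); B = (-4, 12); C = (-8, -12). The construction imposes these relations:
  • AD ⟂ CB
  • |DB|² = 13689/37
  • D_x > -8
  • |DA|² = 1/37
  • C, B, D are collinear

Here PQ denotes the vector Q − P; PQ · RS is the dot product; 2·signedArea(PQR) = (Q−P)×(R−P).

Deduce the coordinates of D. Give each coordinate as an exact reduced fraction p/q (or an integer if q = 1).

D = (-265/37, -258/37)

1. D_x = -265/37  [C, B, D are collinear ∩ AD ⟂ CB]
2. D_y = -258/37  [C, B, D are collinear ∩ AD ⟂ CB]
   → D = (-265/37, -258/37)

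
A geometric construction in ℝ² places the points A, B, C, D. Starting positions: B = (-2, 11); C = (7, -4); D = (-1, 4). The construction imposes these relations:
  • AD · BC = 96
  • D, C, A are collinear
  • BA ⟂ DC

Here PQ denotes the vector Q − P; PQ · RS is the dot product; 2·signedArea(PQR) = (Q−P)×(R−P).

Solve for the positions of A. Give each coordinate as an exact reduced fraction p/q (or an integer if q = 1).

1. A_x = -5  [D, C, A are collinear ∩ BA ⟂ DC]
2. A_y = 8  [D, C, A are collinear ∩ BA ⟂ DC]
   → A = (-5, 8)

A = (-5, 8)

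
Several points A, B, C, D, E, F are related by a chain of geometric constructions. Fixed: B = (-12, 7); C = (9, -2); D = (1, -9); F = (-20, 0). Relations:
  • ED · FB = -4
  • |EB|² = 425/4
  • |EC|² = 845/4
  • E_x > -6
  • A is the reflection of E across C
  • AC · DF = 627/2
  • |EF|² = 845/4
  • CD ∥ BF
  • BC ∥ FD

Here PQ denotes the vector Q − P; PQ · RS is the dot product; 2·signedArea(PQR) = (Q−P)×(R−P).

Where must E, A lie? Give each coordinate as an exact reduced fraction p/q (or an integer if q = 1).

1. E_x = -11/2  [line -8·x + -7·y + -51 = 0 ∩ |EB|² = 425/4]
2. E_y = -1  [line -8·x + -7·y + -51 = 0 ∩ |EB|² = 425/4]
   → E = (-11/2, -1)
3. A_x = 47/2  [A is the reflection of E across C]
4. A_y = -3  [A is the reflection of E across C]
   → A = (47/2, -3)

A = (47/2, -3)
E = (-11/2, -1)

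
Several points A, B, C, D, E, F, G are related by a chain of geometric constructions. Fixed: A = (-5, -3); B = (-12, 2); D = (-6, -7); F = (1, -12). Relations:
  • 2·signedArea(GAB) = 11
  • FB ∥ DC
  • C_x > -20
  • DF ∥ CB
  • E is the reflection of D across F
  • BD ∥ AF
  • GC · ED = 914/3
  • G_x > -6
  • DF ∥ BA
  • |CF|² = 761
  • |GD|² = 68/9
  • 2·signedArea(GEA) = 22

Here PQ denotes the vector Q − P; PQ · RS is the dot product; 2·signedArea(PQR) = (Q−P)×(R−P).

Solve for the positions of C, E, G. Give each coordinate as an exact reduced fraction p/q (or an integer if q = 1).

1. C_x = -19  [DF ∥ CB ∩ FB ∥ DC]
2. C_y = 7  [DF ∥ CB ∩ FB ∥ DC]
   → C = (-19, 7)
3. E_x = 8  [E is the reflection of D across F]
4. E_y = -17  [E is the reflection of D across F]
   → E = (8, -17)
5. G_x = -16/3  [2·signedArea(GAB) = 11 ∩ GC · ED = 914/3]
6. G_y = -13/3  [2·signedArea(GAB) = 11 ∩ GC · ED = 914/3]
   → G = (-16/3, -13/3)

C = (-19, 7)
E = (8, -17)
G = (-16/3, -13/3)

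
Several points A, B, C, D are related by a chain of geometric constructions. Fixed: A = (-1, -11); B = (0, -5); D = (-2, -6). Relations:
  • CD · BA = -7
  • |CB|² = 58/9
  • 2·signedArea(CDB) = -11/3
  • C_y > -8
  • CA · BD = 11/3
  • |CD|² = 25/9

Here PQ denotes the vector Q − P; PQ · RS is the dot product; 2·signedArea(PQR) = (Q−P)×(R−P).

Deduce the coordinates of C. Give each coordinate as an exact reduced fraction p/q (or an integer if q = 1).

1. C_x = -1  [CD · BA = -7 ∩ CA · BD = 11/3]
2. C_y = -22/3  [CD · BA = -7 ∩ CA · BD = 11/3]
   → C = (-1, -22/3)

C = (-1, -22/3)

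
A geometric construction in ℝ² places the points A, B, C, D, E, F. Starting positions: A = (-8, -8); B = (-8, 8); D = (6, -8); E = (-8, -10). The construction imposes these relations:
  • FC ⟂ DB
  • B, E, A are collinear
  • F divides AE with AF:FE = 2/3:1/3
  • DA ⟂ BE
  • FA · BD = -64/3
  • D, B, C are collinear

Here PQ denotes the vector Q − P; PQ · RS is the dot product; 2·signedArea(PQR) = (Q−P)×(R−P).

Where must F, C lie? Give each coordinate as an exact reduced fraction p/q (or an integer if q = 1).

C = (200/339, -616/339)
F = (-8, -28/3)

1. F_x = -8  [F divides AE with AF:FE = 2/3:1/3]
2. F_y = -28/3  [F divides AE with AF:FE = 2/3:1/3]
   → F = (-8, -28/3)
3. C_x = 200/339  [D, B, C are collinear ∩ FC ⟂ DB]
4. C_y = -616/339  [D, B, C are collinear ∩ FC ⟂ DB]
   → C = (200/339, -616/339)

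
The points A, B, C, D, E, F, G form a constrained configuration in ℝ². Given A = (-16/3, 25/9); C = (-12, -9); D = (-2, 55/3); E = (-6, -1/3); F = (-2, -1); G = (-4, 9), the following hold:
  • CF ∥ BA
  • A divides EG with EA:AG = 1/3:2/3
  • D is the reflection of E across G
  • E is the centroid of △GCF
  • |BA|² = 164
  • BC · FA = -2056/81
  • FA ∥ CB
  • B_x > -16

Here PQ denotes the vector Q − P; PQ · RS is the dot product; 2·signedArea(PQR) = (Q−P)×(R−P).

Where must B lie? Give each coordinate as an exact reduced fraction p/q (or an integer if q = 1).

B = (-46/3, -47/9)

1. B_x = -46/3  [CF ∥ BA ∩ FA ∥ CB]
2. B_y = -47/9  [CF ∥ BA ∩ FA ∥ CB]
   → B = (-46/3, -47/9)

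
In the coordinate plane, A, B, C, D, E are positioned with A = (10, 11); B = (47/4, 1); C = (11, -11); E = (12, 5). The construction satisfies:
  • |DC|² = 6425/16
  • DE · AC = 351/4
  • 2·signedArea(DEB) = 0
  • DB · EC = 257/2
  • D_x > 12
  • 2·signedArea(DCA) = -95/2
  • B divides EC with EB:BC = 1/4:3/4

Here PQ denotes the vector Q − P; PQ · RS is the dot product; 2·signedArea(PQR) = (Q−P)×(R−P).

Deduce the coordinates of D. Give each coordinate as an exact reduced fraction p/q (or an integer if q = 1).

1. D_x = 49/4  [2·signedArea(DEB) = 0 ∩ DB · EC = 257/2]
2. D_y = 9  [2·signedArea(DEB) = 0 ∩ DB · EC = 257/2]
   → D = (49/4, 9)

D = (49/4, 9)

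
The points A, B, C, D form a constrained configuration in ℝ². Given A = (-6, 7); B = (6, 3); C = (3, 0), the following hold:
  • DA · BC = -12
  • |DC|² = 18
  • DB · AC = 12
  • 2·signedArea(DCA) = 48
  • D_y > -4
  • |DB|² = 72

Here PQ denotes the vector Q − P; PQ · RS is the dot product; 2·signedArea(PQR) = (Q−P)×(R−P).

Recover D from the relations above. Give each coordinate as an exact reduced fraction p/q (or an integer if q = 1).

D = (0, -3)

1. D_x = 0  [DB · AC = 12 ∩ 2·signedArea(DCA) = 48]
2. D_y = -3  [DB · AC = 12 ∩ 2·signedArea(DCA) = 48]
   → D = (0, -3)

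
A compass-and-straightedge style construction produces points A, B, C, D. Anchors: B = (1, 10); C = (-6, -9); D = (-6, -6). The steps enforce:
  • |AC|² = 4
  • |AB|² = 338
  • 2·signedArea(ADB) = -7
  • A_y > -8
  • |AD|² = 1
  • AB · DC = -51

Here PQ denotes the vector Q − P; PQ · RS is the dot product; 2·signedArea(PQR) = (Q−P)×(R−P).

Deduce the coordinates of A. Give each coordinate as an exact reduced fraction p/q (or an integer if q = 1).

1. A_x = -6  [AB · DC = -51 ∩ 2·signedArea(ADB) = -7]
2. A_y = -7  [AB · DC = -51 ∩ 2·signedArea(ADB) = -7]
   → A = (-6, -7)

A = (-6, -7)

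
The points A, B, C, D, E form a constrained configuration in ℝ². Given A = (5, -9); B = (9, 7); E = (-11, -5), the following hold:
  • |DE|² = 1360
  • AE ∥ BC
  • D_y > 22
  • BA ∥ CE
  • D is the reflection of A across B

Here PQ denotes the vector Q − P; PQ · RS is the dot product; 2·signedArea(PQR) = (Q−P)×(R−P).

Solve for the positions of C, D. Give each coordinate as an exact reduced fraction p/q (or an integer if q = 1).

C = (-7, 11)
D = (13, 23)

1. C_x = -7  [BA ∥ CE ∩ AE ∥ BC]
2. C_y = 11  [BA ∥ CE ∩ AE ∥ BC]
   → C = (-7, 11)
3. D_x = 13  [D is the reflection of A across B]
4. D_y = 23  [D is the reflection of A across B]
   → D = (13, 23)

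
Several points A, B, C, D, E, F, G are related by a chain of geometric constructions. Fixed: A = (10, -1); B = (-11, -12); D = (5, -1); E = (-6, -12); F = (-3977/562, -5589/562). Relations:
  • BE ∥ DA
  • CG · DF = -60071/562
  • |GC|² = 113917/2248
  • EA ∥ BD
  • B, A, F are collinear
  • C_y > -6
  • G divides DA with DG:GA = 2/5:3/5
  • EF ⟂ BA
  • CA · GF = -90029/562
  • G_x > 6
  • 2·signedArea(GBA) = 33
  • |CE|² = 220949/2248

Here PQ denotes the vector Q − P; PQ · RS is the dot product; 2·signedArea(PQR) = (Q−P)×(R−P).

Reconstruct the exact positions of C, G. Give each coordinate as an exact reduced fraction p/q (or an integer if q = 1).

C = (1643/1124, -6151/1124)
G = (7, -1)

1. G_x = 7  [G divides DA with DG:GA = 2/5:3/5]
2. G_y = -1  [G divides DA with DG:GA = 2/5:3/5]
   → G = (7, -1)
3. C_x = 1643/1124  [CA · GF = -90029/562 ∩ CG · DF = -60071/562]
4. C_y = -6151/1124  [CA · GF = -90029/562 ∩ CG · DF = -60071/562]
   → C = (1643/1124, -6151/1124)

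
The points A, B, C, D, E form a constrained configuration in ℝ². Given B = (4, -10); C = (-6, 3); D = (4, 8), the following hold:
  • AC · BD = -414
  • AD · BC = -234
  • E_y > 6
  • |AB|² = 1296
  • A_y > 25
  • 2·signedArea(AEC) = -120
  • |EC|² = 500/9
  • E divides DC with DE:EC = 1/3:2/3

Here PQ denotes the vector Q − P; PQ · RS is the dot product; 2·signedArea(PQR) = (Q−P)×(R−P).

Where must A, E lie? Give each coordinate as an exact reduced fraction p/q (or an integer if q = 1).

A = (4, 26)
E = (2/3, 19/3)

1. A_x = 4  [AC · BD = -414 ∩ AD · BC = -234]
2. A_y = 26  [AC · BD = -414 ∩ AD · BC = -234]
   → A = (4, 26)
3. E_x = 2/3  [2·signedArea(AEC) = -120 ∩ E divides DC with DE:EC = 1/3:2/3]
4. E_y = 19/3  [2·signedArea(AEC) = -120 ∩ E divides DC with DE:EC = 1/3:2/3]
   → E = (2/3, 19/3)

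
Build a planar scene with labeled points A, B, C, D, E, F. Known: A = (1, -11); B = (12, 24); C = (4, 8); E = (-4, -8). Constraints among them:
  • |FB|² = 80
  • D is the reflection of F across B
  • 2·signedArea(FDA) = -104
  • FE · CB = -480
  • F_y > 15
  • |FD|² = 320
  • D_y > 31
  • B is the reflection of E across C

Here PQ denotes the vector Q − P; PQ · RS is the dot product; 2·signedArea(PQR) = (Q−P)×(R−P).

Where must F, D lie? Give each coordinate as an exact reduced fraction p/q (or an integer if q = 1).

D = (16, 32)
F = (8, 16)

1. F_x = 8  [line -8·x + -16·y + 320 = 0 ∩ |FB|² = 80]
2. F_y = 16  [line -8·x + -16·y + 320 = 0 ∩ |FB|² = 80]
   → F = (8, 16)
3. D_x = 16  [2·signedArea(FDA) = -104 ∩ D is the reflection of F across B]
4. D_y = 32  [2·signedArea(FDA) = -104 ∩ D is the reflection of F across B]
   → D = (16, 32)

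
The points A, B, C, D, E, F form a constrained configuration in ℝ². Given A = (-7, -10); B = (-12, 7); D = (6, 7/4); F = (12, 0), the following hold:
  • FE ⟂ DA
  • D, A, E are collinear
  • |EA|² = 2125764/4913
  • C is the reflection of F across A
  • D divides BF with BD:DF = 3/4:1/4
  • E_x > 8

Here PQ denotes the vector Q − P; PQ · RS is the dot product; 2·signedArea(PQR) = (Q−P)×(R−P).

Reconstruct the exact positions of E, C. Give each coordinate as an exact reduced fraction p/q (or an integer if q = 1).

C = (-26, -20)
E = (41425/4913, 19396/4913)

1. E_x = 41425/4913  [D, A, E are collinear ∩ FE ⟂ DA]
2. E_y = 19396/4913  [D, A, E are collinear ∩ FE ⟂ DA]
   → E = (41425/4913, 19396/4913)
3. C_x = -26  [C is the reflection of F across A]
4. C_y = -20  [C is the reflection of F across A]
   → C = (-26, -20)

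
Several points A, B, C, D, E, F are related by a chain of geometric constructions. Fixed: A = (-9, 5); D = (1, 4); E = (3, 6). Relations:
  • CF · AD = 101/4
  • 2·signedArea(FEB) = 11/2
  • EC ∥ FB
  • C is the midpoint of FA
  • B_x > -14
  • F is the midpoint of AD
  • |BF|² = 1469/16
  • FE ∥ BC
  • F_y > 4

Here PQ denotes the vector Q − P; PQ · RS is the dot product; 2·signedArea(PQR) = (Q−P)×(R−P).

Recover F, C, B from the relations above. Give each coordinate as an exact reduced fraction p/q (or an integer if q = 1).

B = (-27/2, 13/4)
C = (-13/2, 19/4)
F = (-4, 9/2)

1. F_x = -4  [F is the midpoint of AD]
2. F_y = 9/2  [F is the midpoint of AD]
   → F = (-4, 9/2)
3. C_x = -13/2  [C is the midpoint of FA]
4. C_y = 19/4  [C is the midpoint of FA]
   → C = (-13/2, 19/4)
5. B_x = -27/2  [FE ∥ BC ∩ EC ∥ FB]
6. B_y = 13/4  [FE ∥ BC ∩ EC ∥ FB]
   → B = (-27/2, 13/4)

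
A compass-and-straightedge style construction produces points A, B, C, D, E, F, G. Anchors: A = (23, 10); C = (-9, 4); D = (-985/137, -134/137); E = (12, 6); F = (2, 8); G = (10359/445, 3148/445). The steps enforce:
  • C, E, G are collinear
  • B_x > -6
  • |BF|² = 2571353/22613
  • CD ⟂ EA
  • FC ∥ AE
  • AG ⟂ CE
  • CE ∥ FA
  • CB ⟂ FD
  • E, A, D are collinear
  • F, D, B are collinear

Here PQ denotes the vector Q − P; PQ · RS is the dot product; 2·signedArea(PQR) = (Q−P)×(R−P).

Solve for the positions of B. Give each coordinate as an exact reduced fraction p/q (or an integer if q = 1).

1. B_x = -127257/22613  [F, D, B are collinear ∩ CB ⟂ FD]
2. B_y = 12394/22613  [F, D, B are collinear ∩ CB ⟂ FD]
   → B = (-127257/22613, 12394/22613)

B = (-127257/22613, 12394/22613)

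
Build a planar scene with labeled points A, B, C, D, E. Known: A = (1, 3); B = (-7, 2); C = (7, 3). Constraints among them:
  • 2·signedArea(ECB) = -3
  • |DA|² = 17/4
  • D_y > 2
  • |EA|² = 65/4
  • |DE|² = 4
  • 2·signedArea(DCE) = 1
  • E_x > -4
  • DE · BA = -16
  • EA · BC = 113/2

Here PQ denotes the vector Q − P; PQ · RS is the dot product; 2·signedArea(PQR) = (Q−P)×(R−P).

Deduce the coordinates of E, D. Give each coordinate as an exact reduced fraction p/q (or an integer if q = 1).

D = (-1, 5/2)
E = (-3, 5/2)

1. E_x = -3  [2·signedArea(ECB) = -3 ∩ EA · BC = 113/2]
2. E_y = 5/2  [2·signedArea(ECB) = -3 ∩ EA · BC = 113/2]
   → E = (-3, 5/2)
3. D_x = -1  [2·signedArea(DCE) = 1 ∩ DE · BA = -16]
4. D_y = 5/2  [2·signedArea(DCE) = 1 ∩ DE · BA = -16]
   → D = (-1, 5/2)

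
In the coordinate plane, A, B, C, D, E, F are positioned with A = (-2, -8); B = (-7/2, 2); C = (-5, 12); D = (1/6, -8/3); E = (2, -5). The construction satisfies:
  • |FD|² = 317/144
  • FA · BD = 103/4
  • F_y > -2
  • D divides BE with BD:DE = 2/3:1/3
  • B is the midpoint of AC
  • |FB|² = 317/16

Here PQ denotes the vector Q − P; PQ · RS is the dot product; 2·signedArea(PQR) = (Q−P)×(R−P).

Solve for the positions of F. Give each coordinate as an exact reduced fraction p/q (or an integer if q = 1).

F = (-3/4, -3/2)

1. F_x = -3/4  [line -11/3·x + 14/3·y + 17/4 = 0 ∩ |FD|² = 317/144]
2. F_y = -3/2  [line -11/3·x + 14/3·y + 17/4 = 0 ∩ |FD|² = 317/144]
   → F = (-3/4, -3/2)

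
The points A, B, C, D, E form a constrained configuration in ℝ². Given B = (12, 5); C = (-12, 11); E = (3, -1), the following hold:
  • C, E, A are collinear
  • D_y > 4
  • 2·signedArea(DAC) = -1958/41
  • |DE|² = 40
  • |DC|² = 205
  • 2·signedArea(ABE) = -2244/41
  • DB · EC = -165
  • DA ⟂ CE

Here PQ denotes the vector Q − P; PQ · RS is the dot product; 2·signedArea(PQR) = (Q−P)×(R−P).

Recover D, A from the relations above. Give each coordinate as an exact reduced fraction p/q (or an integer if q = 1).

A = (-47/41, 95/41)
D = (1, 5)

1. D_x = 1  [line 15·x + -12·y + 45 = 0 ∩ |DC|² = 205]
2. D_y = 5  [line 15·x + -12·y + 45 = 0 ∩ |DC|² = 205]
   → D = (1, 5)
3. A_x = -47/41  [C, E, A are collinear ∩ DA ⟂ CE]
4. A_y = 95/41  [C, E, A are collinear ∩ DA ⟂ CE]
   → A = (-47/41, 95/41)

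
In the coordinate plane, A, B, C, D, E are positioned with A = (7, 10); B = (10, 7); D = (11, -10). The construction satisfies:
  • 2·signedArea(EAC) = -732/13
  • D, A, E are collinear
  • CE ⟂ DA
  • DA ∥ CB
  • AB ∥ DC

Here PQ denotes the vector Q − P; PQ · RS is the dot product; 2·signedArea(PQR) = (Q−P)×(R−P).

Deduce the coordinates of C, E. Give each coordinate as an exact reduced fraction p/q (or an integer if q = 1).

1. C_x = 14  [DA ∥ CB ∩ AB ∥ DC]
2. C_y = -13  [DA ∥ CB ∩ AB ∥ DC]
   → C = (14, -13)
3. E_x = 152/13  [D, A, E are collinear ∩ CE ⟂ DA]
4. E_y = -175/13  [D, A, E are collinear ∩ CE ⟂ DA]
   → E = (152/13, -175/13)

C = (14, -13)
E = (152/13, -175/13)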